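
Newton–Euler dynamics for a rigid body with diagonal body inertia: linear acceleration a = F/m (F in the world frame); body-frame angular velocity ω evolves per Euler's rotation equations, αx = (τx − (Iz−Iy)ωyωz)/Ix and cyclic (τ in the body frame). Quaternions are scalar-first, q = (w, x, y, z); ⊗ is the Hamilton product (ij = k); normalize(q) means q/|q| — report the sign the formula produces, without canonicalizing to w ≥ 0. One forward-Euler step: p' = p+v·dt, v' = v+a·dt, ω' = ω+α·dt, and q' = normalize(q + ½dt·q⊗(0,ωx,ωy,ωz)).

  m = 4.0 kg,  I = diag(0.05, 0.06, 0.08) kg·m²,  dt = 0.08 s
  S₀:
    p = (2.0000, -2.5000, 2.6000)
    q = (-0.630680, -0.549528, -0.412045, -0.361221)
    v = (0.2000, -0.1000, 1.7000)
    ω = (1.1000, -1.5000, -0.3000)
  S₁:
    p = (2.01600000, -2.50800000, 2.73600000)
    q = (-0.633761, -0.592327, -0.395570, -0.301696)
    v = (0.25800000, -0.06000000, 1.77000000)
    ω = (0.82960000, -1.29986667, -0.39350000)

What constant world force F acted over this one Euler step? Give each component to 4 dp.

Δv = v₁−v₀ = (0.05800000, 0.04000000, 0.07000000)
applied force F = (2.9000, 2.0000, 3.5000)

F = (2.9000, 2.0000, 3.5000)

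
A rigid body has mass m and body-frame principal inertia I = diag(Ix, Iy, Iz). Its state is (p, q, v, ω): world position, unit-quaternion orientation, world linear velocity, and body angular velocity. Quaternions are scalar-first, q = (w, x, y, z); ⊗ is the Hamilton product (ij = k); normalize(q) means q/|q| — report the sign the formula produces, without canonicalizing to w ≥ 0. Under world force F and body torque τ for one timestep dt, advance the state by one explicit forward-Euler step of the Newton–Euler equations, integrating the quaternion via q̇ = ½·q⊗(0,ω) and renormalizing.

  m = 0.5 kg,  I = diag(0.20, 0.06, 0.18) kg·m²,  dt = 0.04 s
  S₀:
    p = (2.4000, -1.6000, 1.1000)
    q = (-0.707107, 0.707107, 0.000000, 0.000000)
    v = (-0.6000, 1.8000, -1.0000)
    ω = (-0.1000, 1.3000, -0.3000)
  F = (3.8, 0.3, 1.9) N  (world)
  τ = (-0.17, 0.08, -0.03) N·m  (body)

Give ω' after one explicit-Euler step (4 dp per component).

ω' = (-0.1246, 1.3529, -0.3107)

precession coupling ω×(Iω) = (-0.0468, 0.0006, 0.0182)
angular accel α = (-0.6160, 1.3233, -0.2678)
new body rate ω' = (-0.1246, 1.3529, -0.3107)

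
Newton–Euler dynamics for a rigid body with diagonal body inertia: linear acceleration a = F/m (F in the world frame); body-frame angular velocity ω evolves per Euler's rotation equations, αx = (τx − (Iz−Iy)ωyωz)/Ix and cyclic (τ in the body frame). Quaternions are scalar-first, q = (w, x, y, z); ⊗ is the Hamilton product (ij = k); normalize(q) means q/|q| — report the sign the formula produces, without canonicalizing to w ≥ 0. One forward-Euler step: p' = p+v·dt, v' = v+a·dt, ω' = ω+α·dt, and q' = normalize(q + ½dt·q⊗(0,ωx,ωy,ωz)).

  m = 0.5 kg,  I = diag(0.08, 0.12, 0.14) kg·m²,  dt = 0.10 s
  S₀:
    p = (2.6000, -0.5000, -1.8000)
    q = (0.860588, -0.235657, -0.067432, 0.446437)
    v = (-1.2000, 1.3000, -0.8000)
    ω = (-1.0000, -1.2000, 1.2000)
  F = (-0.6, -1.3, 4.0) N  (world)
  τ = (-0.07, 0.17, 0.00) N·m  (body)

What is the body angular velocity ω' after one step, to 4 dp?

ω×(Iω) gyroscopic = (-0.0288, 0.0720, 0.0480)
α = I⁻¹(τ − ω×Iω) = (-0.5150, 0.8167, -0.3429)
ω + α·dt = (-1.0515, -1.1183, 1.1657)

ω' = (-1.0515, -1.1183, 1.1657)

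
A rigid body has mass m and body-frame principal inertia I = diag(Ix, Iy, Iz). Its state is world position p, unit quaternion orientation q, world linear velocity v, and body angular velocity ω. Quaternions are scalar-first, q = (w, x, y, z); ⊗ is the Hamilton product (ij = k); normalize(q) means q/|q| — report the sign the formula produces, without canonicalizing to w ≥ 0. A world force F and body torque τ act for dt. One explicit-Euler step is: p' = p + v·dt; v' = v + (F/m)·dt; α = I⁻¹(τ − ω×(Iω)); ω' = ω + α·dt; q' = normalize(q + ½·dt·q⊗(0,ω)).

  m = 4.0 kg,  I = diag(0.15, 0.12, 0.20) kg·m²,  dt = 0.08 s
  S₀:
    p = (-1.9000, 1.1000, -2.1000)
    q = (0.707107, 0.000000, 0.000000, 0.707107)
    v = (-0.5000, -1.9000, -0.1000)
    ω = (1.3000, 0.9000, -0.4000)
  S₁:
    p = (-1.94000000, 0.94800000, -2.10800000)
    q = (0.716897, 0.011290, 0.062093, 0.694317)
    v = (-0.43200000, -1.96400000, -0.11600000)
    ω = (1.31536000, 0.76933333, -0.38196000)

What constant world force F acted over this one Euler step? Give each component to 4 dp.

Δv = v₁−v₀ = (0.06800000, -0.06400000, -0.01600000)
F = m·Δv/dt = (3.4000, -3.2000, -0.8000)

F = (3.4000, -3.2000, -0.8000)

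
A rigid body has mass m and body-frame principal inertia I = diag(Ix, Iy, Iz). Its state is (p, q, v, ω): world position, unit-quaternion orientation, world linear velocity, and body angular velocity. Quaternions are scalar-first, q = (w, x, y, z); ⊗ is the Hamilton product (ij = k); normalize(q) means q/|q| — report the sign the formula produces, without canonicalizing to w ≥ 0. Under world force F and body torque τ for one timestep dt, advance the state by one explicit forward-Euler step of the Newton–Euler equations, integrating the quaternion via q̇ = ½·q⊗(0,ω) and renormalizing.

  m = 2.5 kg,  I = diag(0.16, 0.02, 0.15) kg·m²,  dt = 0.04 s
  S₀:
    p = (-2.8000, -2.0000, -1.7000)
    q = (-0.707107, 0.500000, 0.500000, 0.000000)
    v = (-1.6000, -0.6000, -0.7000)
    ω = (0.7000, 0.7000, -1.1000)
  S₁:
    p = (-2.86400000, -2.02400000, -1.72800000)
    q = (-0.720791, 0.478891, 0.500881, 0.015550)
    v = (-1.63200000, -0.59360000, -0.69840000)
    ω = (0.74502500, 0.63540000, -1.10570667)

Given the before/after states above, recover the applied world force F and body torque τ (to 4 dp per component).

ω₁ − ω₀ = (0.04502500, -0.06460000, -0.00570667)
gyro term ω₀×Iω₀ = (-0.1001, -0.0077, -0.0686)
I·α + gyro = (0.0800, -0.0400, -0.0900)
Δv = v₁−v₀ = (-0.03200000, 0.00640000, 0.00160000)
m·(v₁−v₀)/dt = (-2.0000, 0.4000, 0.1000)

F = (-2.0000, 0.4000, 0.1000)
τ = (0.0800, -0.0400, -0.0900)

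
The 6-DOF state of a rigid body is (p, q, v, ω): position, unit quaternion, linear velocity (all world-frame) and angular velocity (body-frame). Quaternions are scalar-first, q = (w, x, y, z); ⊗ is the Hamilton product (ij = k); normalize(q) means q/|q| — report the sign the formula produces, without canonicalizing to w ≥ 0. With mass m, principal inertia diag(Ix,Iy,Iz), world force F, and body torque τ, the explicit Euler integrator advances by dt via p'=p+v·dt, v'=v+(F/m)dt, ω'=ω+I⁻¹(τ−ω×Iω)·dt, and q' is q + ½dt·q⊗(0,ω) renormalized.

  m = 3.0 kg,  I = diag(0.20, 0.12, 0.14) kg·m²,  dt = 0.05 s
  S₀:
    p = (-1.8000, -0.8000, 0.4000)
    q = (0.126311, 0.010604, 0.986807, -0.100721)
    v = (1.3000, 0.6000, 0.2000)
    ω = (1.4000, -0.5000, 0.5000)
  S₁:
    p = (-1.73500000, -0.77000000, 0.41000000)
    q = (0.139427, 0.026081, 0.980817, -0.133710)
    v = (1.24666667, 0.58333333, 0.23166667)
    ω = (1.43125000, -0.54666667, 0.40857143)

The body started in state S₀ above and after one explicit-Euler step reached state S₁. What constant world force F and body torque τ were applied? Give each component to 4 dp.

F = (-3.2000, -1.0000, 1.9000)
τ = (0.1200, -0.0700, -0.2000)

velocity change Δv = (-0.05333333, -0.01666667, 0.03166667)
applied force F = (-3.2000, -1.0000, 1.9000)
ω₁ − ω₀ = (0.03125000, -0.04666667, -0.09142857)
precession coupling = (-0.0050, 0.0420, 0.0560)
I·α + gyro = (0.1200, -0.0700, -0.2000)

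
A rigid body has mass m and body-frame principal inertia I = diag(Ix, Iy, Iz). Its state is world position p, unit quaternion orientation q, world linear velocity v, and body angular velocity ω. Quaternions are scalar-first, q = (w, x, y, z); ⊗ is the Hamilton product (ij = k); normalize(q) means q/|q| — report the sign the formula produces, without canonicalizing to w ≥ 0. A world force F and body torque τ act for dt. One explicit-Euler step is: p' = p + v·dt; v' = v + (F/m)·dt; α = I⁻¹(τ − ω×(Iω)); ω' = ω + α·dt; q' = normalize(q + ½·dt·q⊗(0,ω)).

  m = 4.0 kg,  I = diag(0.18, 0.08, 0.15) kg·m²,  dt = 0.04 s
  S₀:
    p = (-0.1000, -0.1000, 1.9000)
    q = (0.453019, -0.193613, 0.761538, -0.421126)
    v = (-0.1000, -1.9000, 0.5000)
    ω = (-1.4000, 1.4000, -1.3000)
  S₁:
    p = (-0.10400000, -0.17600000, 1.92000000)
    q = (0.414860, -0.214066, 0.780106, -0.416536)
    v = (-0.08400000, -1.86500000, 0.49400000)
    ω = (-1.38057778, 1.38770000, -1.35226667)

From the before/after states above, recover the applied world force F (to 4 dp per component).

F = (1.6000, 3.5000, -0.6000)

velocity change Δv = (0.01600000, 0.03500000, -0.00600000)
m·(v₁−v₀)/dt = (1.6000, 3.5000, -0.6000)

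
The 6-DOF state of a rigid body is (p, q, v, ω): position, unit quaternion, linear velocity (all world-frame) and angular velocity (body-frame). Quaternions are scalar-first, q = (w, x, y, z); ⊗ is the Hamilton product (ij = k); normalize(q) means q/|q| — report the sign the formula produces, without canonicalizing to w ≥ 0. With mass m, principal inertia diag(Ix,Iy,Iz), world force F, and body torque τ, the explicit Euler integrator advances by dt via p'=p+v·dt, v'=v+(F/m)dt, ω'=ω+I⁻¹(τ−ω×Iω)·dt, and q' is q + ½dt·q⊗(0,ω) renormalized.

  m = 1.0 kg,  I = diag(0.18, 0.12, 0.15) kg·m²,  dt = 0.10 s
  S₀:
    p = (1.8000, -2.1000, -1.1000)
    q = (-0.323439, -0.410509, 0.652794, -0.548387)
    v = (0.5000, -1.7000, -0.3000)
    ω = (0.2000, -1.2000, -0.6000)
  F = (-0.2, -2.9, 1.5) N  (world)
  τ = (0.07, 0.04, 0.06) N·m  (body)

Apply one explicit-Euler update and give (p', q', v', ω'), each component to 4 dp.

(τ − ω×Iω)/I = (0.2689, 0.3633, 0.3040)
ω + α·dt = (0.2269, -1.1637, -0.5696)
q⊗(0,ω) = (0.5364224, -1.1144286, 0.0321440, 0.5561154)
q + ½dt·q⊗(0,ω), renormalized = (-0.2959, -0.4652, 0.6529, -0.5194)
a = F/m = (-0.2000, -2.9000, 1.5000)
new position p' = (1.8500, -2.2700, -1.1300)
new velocity v' = (0.4800, -1.9900, -0.1500)

p' = (1.8500, -2.2700, -1.1300)
q' = (-0.2959, -0.4652, 0.6529, -0.5194)
v' = (0.4800, -1.9900, -0.1500)
ω' = (0.2269, -1.1637, -0.5696)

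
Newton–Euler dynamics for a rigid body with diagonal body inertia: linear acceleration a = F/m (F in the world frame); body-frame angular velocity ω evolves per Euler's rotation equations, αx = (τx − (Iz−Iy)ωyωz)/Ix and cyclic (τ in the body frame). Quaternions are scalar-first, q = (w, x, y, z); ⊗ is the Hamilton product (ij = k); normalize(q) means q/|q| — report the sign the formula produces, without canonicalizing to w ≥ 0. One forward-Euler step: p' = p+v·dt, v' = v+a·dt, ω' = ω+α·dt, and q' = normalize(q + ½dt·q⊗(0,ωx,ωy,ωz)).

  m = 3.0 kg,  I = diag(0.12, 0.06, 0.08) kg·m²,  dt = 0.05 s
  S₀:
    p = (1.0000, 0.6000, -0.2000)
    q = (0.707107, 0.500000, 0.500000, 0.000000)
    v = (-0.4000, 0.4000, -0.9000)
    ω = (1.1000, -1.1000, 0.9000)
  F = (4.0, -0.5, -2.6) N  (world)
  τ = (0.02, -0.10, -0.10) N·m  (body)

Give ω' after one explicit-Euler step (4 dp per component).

ω' = (1.1166, -1.2163, 0.7921)

angular accel α = (0.3317, -2.3267, -2.1575)
ω + α·dt = (1.1166, -1.2163, 0.7921)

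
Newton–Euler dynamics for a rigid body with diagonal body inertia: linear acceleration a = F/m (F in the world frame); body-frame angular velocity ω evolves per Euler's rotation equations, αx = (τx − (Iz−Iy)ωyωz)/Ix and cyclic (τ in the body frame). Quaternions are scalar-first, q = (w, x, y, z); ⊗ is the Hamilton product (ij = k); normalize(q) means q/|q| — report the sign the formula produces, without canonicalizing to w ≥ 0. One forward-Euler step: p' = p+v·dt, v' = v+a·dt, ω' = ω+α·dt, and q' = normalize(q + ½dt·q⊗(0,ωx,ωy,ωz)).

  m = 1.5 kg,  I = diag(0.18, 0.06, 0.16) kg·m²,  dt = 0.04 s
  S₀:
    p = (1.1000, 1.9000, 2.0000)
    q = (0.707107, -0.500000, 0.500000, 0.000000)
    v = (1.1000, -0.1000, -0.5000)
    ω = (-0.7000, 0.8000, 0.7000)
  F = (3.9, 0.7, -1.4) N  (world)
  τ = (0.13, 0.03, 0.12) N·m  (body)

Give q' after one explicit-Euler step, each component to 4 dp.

q' = (0.6919, -0.5027, 0.5181, 0.0089)

Hamilton product q⊗(0,ω) = (-0.7500000, -0.1449749, 0.9156856, 0.4449749)
updated quaternion q' = (0.6919, -0.5027, 0.5181, 0.0089)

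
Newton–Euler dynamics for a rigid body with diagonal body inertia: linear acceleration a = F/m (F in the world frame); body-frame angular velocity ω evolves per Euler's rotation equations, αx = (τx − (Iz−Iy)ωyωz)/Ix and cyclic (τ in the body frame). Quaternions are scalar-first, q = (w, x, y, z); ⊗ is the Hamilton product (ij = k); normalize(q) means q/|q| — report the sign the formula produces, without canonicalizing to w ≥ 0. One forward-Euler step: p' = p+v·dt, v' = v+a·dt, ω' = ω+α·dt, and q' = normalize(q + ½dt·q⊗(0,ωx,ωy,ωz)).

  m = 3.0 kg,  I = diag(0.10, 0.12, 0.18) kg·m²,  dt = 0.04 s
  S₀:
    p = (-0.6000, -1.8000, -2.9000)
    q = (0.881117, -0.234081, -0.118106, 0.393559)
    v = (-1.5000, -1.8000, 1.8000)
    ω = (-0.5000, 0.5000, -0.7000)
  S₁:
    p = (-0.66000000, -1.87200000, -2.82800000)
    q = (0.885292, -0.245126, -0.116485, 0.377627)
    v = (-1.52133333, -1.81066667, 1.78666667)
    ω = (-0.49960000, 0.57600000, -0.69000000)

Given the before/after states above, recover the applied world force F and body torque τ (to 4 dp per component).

F = (-1.6000, -0.8000, -1.0000)
τ = (-0.0200, 0.2000, 0.0400)

v₁ − v₀ = (-0.02133333, -0.01066667, -0.01333333)
m·(v₁−v₀)/dt = (-1.6000, -0.8000, -1.0000)
rate change Δω = (0.00040000, 0.07600000, 0.01000000)
applied torque τ = (-0.0200, 0.2000, 0.0400)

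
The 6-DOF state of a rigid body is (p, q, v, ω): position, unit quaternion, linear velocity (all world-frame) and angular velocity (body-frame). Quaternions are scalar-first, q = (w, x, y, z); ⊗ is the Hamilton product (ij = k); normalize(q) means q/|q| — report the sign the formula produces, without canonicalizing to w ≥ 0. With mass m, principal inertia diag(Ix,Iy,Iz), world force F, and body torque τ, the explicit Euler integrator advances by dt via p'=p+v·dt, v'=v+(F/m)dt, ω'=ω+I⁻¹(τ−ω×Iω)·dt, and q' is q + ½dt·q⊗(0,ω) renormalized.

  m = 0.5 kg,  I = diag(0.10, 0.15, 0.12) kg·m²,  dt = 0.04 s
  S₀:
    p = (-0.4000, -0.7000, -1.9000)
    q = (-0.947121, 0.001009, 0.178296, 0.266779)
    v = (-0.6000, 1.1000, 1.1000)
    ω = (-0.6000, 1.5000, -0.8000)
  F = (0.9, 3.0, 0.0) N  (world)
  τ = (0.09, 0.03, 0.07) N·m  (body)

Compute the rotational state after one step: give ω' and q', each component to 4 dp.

precession coupling ω×(Iω) = (0.0360, -0.0096, -0.0450)
angular accel α = (0.5400, 0.2640, 0.9583)
ω' = ω + α·dt = (-0.5784, 1.5106, -0.7617)
2q̇ = q⊗(0,ω) = (-0.0534154, 0.0254673, -1.5799417, 0.8661879)
q + ½dt·q⊗(0,ω), renormalized = (-0.9476, 0.0015, 0.1466, 0.2839)

ω' = (-0.5784, 1.5106, -0.7617)
q' = (-0.9476, 0.0015, 0.1466, 0.2839)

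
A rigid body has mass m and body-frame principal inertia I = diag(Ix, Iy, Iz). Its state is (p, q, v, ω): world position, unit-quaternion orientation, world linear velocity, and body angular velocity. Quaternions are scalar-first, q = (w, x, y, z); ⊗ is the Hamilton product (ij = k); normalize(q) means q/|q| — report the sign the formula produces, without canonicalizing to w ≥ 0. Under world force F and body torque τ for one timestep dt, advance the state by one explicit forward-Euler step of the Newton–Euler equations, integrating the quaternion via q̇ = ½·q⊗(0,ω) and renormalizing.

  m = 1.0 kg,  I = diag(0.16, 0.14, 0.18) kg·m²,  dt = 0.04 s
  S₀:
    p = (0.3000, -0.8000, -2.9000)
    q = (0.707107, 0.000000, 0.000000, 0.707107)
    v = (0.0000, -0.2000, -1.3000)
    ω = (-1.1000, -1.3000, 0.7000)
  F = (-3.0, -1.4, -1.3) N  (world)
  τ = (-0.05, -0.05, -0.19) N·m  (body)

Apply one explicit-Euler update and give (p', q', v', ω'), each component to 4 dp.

linear accel F/m = (-3.0000, -1.4000, -1.3000)
p' = p + v·dt = (0.3000, -0.8080, -2.9520)
v' = v + a·dt = (-0.1200, -0.2560, -1.3520)
α = I⁻¹(τ − ω×Iω) = (-0.0850, -0.4671, -0.8967)
ω' = ω + α·dt = (-1.1034, -1.3187, 0.6641)
Hamilton product q⊗(0,ω) = (-0.4949749, 0.1414214, -1.6970568, 0.4949749)
updated quaternion q' = (0.6967, 0.0028, -0.0339, 0.7165)

p' = (0.3000, -0.8080, -2.9520)
q' = (0.6967, 0.0028, -0.0339, 0.7165)
v' = (-0.1200, -0.2560, -1.3520)
ω' = (-1.1034, -1.3187, 0.6641)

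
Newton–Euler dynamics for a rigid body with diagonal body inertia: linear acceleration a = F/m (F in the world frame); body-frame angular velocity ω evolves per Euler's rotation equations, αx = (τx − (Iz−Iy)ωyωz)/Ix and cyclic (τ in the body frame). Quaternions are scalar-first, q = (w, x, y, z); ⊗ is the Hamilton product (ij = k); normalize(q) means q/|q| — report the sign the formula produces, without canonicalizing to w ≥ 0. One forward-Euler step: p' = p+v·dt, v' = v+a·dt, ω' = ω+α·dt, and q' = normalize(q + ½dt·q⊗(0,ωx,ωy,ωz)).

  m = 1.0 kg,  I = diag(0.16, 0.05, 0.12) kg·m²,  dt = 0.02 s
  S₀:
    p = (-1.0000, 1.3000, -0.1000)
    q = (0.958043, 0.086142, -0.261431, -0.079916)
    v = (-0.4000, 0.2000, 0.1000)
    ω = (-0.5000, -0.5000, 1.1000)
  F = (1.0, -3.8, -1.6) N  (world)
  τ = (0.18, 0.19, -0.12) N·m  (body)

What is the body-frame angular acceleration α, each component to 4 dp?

α = (1.3656, 4.2400, -0.7708)

precession coupling ω×(Iω) = (-0.0385, -0.0220, -0.0275)
(τ − ω×Iω)/I = (1.3656, 4.2400, -0.7708)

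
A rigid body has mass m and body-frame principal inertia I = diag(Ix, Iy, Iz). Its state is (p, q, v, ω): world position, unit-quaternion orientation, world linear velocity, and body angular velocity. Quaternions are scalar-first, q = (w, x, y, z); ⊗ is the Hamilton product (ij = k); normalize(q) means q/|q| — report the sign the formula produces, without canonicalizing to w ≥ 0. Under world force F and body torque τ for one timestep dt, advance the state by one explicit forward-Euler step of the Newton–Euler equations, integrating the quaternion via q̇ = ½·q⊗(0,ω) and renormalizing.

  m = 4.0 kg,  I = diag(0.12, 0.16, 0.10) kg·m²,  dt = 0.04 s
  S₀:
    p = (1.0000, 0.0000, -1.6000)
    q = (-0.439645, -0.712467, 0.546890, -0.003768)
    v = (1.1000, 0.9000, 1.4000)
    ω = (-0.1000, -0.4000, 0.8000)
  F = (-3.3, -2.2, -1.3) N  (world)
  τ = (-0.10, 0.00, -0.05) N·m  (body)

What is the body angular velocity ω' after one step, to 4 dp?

ω' = (-0.1397, -0.3996, 0.7794)

(τ − ω×Iω)/I = (-0.9933, 0.0100, -0.5160)
ω + α·dt = (-0.1397, -0.3996, 0.7794)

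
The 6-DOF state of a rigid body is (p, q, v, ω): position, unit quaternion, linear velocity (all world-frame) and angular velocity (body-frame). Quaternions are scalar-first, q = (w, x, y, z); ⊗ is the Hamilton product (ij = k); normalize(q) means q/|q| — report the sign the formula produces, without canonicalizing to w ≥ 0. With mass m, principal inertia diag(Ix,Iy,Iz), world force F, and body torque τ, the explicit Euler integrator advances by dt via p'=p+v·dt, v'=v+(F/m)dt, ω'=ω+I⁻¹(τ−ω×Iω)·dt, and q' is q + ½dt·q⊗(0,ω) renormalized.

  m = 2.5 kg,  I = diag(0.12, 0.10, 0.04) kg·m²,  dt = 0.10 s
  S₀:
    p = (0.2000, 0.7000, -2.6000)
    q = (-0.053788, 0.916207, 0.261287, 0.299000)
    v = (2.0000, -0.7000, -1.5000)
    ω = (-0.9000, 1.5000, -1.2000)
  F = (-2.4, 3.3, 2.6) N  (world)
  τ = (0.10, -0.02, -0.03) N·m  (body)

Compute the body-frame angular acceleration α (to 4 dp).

precession coupling ω×(Iω) = (0.1080, 0.0864, 0.0270)
α = I⁻¹(τ − ω×Iω) = (-0.0667, -1.0640, -1.4250)

α = (-0.0667, -1.0640, -1.4250)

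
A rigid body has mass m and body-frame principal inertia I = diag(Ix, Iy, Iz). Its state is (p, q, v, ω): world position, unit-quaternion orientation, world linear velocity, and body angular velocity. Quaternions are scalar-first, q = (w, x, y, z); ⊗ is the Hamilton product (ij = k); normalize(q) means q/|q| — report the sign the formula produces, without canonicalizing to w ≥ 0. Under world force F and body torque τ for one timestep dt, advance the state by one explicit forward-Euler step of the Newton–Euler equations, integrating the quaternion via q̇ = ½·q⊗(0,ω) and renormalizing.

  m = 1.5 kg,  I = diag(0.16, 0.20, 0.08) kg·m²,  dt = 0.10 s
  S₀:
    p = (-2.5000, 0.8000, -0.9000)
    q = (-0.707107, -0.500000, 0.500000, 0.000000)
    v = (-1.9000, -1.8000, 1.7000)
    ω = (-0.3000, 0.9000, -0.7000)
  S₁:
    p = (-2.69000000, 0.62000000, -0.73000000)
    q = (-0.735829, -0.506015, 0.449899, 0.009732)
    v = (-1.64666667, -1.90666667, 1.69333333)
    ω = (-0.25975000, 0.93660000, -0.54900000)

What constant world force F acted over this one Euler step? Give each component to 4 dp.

F = (3.8000, -1.6000, -0.1000)

velocity change Δv = (0.25333333, -0.10666667, -0.00666667)
applied force F = (3.8000, -1.6000, -0.1000)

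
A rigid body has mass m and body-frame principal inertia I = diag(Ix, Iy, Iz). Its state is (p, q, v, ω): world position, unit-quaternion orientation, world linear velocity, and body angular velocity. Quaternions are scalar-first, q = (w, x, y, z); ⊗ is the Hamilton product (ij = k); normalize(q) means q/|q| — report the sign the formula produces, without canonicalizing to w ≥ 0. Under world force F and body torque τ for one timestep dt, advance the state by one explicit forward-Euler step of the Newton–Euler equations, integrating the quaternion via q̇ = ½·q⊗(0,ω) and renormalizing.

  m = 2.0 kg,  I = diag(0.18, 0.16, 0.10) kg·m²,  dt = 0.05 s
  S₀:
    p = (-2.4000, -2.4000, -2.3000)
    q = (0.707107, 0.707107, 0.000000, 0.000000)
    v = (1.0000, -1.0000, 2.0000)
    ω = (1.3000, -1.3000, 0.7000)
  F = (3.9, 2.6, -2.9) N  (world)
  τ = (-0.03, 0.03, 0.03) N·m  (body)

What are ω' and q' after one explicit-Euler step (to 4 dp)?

(τ − ω×Iω)/I = (-0.4700, -0.2675, -0.0380)
new body rate ω' = (1.2765, -1.3134, 0.6981)
2q̇ = q⊗(0,ω) = (-0.9192391, 0.9192391, -1.4142140, -0.4242642)
updated quaternion q' = (0.6833, 0.7292, -0.0353, -0.0106)

ω' = (1.2765, -1.3134, 0.6981)
q' = (0.6833, 0.7292, -0.0353, -0.0106)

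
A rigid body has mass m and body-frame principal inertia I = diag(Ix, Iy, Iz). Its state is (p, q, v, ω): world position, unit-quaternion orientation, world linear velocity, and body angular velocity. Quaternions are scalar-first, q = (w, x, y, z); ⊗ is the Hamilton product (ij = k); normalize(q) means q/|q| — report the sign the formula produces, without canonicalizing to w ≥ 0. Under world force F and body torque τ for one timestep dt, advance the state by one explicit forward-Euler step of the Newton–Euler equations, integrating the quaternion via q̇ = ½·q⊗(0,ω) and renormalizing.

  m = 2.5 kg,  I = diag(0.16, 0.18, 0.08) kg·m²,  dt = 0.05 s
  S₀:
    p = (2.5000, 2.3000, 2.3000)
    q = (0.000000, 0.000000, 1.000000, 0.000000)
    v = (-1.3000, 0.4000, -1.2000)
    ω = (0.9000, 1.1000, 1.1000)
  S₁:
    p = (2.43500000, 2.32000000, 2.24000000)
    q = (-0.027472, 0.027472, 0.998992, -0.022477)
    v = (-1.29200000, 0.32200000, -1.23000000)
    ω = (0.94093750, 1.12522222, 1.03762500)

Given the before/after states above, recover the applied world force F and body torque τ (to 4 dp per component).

F = (0.4000, -3.9000, -1.5000)
τ = (0.0100, 0.1700, -0.0800)

ω₁ − ω₀ = (0.04093750, 0.02522222, -0.06237500)
τ = I·(Δω/dt) + ω₀×(Iω₀) = (0.0100, 0.1700, -0.0800)
velocity change Δv = (0.00800000, -0.07800000, -0.03000000)
F = m·Δv/dt = (0.4000, -3.9000, -1.5000)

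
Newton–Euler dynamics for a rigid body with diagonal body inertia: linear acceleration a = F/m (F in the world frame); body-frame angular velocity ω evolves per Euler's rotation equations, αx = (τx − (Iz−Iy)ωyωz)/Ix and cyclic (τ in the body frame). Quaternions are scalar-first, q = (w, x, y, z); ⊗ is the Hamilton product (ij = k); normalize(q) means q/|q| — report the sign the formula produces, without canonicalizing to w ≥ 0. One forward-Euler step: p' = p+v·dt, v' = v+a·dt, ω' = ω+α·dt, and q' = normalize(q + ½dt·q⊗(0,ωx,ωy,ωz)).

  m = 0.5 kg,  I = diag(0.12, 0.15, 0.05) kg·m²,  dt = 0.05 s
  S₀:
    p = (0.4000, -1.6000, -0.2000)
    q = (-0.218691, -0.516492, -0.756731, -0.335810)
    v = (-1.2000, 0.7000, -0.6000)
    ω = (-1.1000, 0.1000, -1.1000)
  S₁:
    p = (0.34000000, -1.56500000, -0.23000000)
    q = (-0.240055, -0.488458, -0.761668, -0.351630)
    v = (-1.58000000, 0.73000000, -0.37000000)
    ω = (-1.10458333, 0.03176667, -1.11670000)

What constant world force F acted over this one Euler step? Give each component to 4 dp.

F = (-3.8000, 0.3000, 2.3000)

v₁ − v₀ = (-0.38000000, 0.03000000, 0.23000000)
applied force F = (-3.8000, 0.3000, 2.3000)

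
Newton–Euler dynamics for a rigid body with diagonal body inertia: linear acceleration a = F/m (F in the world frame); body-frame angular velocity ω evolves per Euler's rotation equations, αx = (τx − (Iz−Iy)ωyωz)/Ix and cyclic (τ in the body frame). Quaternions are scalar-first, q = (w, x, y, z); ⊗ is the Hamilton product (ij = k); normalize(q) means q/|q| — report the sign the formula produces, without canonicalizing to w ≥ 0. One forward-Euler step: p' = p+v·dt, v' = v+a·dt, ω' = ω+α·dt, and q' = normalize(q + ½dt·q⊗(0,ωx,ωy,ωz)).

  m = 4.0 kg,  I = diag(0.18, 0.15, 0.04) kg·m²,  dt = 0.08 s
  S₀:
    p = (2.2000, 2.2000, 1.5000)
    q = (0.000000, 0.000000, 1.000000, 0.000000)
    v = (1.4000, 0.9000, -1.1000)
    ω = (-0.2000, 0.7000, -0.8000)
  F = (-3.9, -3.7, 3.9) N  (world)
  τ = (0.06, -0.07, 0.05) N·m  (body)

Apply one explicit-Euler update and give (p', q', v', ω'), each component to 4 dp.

p' = (2.3120, 2.2720, 1.4120)
q' = (-0.0280, -0.0320, 0.9991, 0.0080)
v' = (1.3220, 0.8260, -1.0220)
ω' = (-0.2007, 0.6507, -0.7084)

new position p' = (2.3120, 2.2720, 1.4120)
new velocity v' = (1.3220, 0.8260, -1.0220)
gyro term ω×Iω = (0.0616, 0.0224, 0.0042)
(τ − ω×Iω)/I = (-0.0089, -0.6160, 1.1450)
new body rate ω' = (-0.2007, 0.6507, -0.7084)
Hamilton product q⊗(0,ω) = (-0.7000000, -0.8000000, 0.0000000, 0.2000000)
updated quaternion q' = (-0.0280, -0.0320, 0.9991, 0.0080)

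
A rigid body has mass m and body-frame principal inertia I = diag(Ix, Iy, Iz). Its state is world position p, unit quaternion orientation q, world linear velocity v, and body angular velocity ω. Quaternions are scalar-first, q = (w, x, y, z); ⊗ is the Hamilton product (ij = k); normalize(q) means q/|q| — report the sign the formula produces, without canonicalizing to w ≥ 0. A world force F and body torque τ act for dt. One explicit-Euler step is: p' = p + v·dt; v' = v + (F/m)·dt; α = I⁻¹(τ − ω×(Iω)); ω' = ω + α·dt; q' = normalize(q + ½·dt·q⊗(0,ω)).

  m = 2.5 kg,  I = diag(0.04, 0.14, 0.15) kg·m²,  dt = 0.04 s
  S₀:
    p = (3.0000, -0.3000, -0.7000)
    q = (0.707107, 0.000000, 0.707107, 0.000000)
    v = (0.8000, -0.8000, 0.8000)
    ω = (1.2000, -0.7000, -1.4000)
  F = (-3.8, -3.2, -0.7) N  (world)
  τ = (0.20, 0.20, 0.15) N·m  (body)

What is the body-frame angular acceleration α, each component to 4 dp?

α = (4.7550, 0.1086, 1.5600)

precession coupling ω×(Iω) = (0.0098, 0.1848, -0.0840)
(τ − ω×Iω)/I = (4.7550, 0.1086, 1.5600)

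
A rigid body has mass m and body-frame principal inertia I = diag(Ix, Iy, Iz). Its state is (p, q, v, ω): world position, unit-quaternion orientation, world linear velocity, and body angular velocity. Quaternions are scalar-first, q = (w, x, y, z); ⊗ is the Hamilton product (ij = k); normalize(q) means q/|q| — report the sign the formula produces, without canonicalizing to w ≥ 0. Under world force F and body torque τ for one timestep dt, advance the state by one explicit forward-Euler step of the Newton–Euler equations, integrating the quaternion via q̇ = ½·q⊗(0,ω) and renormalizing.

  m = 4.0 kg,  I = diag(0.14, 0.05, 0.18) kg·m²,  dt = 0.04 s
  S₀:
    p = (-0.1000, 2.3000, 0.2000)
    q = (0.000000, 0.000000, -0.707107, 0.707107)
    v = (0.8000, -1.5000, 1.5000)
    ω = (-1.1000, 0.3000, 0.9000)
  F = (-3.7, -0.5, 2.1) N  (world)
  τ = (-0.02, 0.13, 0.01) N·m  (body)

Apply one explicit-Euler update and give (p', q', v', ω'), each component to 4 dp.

p' = (-0.0680, 2.2400, 0.2600)
q' = (-0.0085, -0.0170, -0.7224, 0.6913)
v' = (0.7630, -1.5050, 1.5210)
ω' = (-1.1157, 0.3723, 0.8956)

ω×(Iω) gyroscopic = (0.0351, 0.0396, 0.0297)
angular accel α = (-0.3936, 1.8080, -0.1094)
ω + α·dt = (-1.1157, 0.3723, 0.8956)
q⊗(0,ω) = (-0.4242642, -0.8485284, -0.7778177, -0.7778177)
q + ½dt·q⊗(0,ω), renormalized = (-0.0085, -0.0170, -0.7224, 0.6913)
linear accel F/m = (-0.9250, -0.1250, 0.5250)
p + v·dt = (-0.0680, 2.2400, 0.2600)
new velocity v' = (0.7630, -1.5050, 1.5210)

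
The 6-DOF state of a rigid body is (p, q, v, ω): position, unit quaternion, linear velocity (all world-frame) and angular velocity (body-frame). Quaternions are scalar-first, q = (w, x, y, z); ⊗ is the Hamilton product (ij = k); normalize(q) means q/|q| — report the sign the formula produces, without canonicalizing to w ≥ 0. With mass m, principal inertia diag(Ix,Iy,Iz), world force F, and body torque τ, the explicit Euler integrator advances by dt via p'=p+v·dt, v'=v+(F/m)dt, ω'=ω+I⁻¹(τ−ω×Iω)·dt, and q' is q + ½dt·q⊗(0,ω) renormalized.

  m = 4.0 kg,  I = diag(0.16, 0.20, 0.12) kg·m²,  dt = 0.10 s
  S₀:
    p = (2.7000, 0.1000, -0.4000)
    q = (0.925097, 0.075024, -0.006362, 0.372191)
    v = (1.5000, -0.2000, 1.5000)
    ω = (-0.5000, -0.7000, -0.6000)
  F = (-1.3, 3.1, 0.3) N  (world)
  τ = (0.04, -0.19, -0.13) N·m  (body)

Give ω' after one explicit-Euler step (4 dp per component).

gyro term ω×Iω = (-0.0336, 0.0120, 0.0140)
(τ − ω×Iω)/I = (0.4600, -1.0100, -1.2000)
ω' = ω + α·dt = (-0.4540, -0.8010, -0.7200)

ω' = (-0.4540, -0.8010, -0.7200)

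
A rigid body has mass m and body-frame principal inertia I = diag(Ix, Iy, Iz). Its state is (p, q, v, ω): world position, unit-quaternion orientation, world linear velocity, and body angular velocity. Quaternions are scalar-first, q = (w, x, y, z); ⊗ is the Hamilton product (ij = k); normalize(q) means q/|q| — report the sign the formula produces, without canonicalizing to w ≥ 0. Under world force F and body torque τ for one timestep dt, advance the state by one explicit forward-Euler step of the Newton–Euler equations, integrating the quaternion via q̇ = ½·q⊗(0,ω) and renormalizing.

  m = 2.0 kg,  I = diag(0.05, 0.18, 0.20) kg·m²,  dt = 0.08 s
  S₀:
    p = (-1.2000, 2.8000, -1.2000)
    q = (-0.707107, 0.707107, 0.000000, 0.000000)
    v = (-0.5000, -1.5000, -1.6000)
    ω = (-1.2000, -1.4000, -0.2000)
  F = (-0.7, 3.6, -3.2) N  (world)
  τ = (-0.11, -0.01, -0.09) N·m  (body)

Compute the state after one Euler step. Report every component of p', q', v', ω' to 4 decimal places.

p' = (-1.2400, 2.6800, -1.3280)
q' = (-0.6713, 0.7390, 0.0451, -0.0338)
v' = (-0.5280, -1.3560, -1.7280)
ω' = (-1.3850, -1.3884, -0.3234)

new position p' = (-1.2400, 2.6800, -1.3280)
new velocity v' = (-0.5280, -1.3560, -1.7280)
ω×(Iω) gyroscopic = (0.0056, -0.0360, 0.2184)
angular accel α = (-2.3120, 0.1444, -1.5420)
new body rate ω' = (-1.3850, -1.3884, -0.3234)
q⊗(0,ω) = (0.8485284, 0.8485284, 1.1313712, -0.8485284)
q + ½dt·q⊗(0,ω), renormalized = (-0.6713, 0.7390, 0.0451, -0.0338)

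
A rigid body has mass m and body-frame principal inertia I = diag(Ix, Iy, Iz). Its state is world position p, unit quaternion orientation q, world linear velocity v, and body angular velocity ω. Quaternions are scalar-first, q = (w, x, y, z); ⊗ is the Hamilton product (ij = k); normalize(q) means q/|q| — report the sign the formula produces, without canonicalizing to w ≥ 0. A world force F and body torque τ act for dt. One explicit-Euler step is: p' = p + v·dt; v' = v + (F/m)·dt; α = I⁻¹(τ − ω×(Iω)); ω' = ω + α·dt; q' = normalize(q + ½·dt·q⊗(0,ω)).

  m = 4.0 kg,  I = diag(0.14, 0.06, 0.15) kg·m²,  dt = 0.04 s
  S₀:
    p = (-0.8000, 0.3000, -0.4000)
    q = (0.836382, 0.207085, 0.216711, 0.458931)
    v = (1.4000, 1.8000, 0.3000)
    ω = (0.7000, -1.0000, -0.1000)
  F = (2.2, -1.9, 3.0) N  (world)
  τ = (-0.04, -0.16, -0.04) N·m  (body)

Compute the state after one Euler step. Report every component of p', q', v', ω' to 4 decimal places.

p' = (-0.7440, 0.3720, -0.3880)
q' = (0.8385, 0.2275, 0.2068, 0.4499)
v' = (1.4220, 1.7810, 0.3300)
ω' = (0.6860, -1.1071, -0.1256)

angular accel α = (-0.3500, -2.6783, -0.6400)
ω' = ω + α·dt = (0.6860, -1.1071, -0.1256)
Hamilton product q⊗(0,ω) = (0.1176446, 1.0227273, -0.4944218, -0.4424209)
q + ½dt·q⊗(0,ω), renormalized = (0.8385, 0.2275, 0.2068, 0.4499)
a = F/m = (0.5500, -0.4750, 0.7500)
p' = p + v·dt = (-0.7440, 0.3720, -0.3880)
v + (F/m)dt = (1.4220, 1.7810, 0.3300)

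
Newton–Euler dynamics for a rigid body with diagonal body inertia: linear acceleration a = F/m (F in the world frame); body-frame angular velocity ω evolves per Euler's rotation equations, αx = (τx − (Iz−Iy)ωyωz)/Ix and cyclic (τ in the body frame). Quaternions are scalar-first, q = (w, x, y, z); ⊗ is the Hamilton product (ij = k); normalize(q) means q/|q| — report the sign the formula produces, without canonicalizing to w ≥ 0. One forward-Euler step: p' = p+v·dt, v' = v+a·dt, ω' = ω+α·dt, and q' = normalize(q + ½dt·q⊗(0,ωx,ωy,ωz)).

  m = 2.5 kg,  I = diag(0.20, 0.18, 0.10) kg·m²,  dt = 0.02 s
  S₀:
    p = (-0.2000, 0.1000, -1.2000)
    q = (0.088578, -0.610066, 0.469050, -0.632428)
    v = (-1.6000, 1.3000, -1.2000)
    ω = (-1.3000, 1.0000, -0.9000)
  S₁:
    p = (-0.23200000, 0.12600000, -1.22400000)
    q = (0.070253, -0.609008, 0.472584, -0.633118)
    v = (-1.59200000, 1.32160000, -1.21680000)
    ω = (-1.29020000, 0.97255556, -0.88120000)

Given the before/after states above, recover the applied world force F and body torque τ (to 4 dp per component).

ω₁ − ω₀ = (0.00980000, -0.02744444, 0.01880000)
gyro term ω₀×Iω₀ = (0.0720, 0.1170, 0.0260)
τ = I·(Δω/dt) + ω₀×(Iω₀) = (0.1700, -0.1300, 0.1200)
Δv = v₁−v₀ = (0.00800000, 0.02160000, -0.01680000)
m·(v₁−v₀)/dt = (1.0000, 2.7000, -2.1000)

F = (1.0000, 2.7000, -2.1000)
τ = (0.1700, -0.1300, 0.1200)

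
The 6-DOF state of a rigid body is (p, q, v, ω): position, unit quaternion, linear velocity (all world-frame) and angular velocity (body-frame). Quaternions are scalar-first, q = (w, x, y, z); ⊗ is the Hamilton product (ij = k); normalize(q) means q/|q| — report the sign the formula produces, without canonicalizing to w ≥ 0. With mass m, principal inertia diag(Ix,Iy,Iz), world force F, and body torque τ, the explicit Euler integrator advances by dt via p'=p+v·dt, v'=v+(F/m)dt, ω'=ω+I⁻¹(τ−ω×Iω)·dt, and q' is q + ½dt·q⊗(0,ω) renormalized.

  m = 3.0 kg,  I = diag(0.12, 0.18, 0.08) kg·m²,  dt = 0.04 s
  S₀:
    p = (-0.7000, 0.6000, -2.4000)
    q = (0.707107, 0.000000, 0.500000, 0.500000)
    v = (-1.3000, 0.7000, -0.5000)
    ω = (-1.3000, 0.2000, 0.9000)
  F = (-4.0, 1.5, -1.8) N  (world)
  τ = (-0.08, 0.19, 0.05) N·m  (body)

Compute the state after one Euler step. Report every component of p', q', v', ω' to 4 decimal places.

precession coupling ω×(Iω) = (-0.0180, -0.0468, -0.0156)
α = I⁻¹(τ − ω×Iω) = (-0.5167, 1.3156, 0.8200)
ω' = ω + α·dt = (-1.3207, 0.2526, 0.9328)
Hamilton product q⊗(0,ω) = (-0.5500000, -0.5692391, -0.5085786, 1.2863963)
q + ½dt·q⊗(0,ω), renormalized = (0.6958, -0.0114, 0.4896, 0.5255)
linear accel F/m = (-1.3333, 0.5000, -0.6000)
new position p' = (-0.7520, 0.6280, -2.4200)
new velocity v' = (-1.3533, 0.7200, -0.5240)

p' = (-0.7520, 0.6280, -2.4200)
q' = (0.6958, -0.0114, 0.4896, 0.5255)
v' = (-1.3533, 0.7200, -0.5240)
ω' = (-1.3207, 0.2526, 0.9328)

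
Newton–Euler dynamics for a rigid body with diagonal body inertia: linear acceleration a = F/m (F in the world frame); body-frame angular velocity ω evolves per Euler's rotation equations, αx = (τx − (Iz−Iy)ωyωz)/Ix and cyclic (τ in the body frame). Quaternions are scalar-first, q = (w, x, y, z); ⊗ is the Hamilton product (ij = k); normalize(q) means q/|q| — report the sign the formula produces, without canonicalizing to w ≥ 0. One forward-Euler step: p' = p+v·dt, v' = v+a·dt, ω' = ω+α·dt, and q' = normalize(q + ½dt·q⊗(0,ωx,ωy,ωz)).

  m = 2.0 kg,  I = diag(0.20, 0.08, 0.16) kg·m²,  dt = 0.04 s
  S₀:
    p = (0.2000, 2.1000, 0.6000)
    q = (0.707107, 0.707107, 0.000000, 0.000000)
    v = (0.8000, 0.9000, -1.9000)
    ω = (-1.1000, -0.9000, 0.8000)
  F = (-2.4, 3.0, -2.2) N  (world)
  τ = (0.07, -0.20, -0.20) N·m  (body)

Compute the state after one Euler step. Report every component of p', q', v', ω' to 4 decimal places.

(τ − ω×Iω)/I = (0.6380, -2.0600, -0.5075)
ω' = ω + α·dt = (-1.0745, -0.9824, 0.7797)
q⊗(0,ω) = (0.7778177, -0.7778177, -1.2020819, -0.0707107)
updated quaternion q' = (0.7223, 0.6912, -0.0240, -0.0014)
new position p' = (0.2320, 2.1360, 0.5240)
v' = v + a·dt = (0.7520, 0.9600, -1.9440)

p' = (0.2320, 2.1360, 0.5240)
q' = (0.7223, 0.6912, -0.0240, -0.0014)
v' = (0.7520, 0.9600, -1.9440)
ω' = (-1.0745, -0.9824, 0.7797)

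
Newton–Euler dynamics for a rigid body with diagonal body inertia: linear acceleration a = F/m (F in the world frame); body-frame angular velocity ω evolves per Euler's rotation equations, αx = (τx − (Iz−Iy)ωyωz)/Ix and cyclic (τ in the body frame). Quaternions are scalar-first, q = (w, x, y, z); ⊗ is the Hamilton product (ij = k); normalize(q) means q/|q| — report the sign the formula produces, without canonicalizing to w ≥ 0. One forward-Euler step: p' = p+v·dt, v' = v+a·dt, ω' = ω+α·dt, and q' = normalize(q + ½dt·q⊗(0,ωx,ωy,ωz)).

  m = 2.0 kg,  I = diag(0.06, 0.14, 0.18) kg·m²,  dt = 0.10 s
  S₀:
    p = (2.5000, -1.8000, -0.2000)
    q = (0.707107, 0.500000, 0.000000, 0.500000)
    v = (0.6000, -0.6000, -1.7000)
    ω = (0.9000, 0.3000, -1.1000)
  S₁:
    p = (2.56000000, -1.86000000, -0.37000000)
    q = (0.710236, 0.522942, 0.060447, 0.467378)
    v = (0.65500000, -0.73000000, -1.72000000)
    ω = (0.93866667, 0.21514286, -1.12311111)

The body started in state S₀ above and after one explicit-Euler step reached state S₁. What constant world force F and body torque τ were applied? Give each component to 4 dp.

F = (1.1000, -2.6000, -0.4000)
τ = (0.0100, 0.0000, -0.0200)

ω₁ − ω₀ = (0.03866667, -0.08485714, -0.02311111)
ω₀×(Iω₀) = (-0.0132, 0.1188, 0.0216)
I·α + gyro = (0.0100, 0.0000, -0.0200)
Δv = v₁−v₀ = (0.05500000, -0.13000000, -0.02000000)
F = m·Δv/dt = (1.1000, -2.6000, -0.4000)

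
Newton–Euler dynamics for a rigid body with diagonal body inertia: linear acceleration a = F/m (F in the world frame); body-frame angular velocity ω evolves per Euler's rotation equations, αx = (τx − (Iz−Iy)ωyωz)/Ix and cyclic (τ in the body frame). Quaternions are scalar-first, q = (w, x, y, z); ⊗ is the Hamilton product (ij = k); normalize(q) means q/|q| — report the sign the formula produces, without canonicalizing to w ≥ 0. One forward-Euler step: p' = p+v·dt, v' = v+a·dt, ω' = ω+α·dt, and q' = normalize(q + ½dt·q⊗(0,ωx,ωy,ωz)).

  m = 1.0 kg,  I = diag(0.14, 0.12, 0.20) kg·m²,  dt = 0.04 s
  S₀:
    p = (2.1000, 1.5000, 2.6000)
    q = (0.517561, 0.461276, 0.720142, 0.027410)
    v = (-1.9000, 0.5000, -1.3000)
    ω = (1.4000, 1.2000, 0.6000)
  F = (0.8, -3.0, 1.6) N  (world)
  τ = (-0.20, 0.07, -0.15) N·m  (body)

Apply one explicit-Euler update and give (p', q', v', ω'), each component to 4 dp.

linear accel F/m = (0.8000, -3.0000, 1.6000)
p' = p + v·dt = (2.0240, 1.5200, 2.5480)
new velocity v' = (-1.8680, 0.3800, -1.2360)
gyro term ω×Iω = (0.0576, -0.0504, -0.0336)
angular accel α = (-1.8400, 1.0033, -0.5820)
ω' = ω + α·dt = (1.3264, 1.2401, 0.5767)
Hamilton product q⊗(0,ω) = (-1.5264028, 1.1237786, 0.3826816, -0.1441310)
q' = normalize(q + ½dt·q⊗(0,ω)) = (0.4867, 0.4834, 0.7272, 0.0245)

p' = (2.0240, 1.5200, 2.5480)
q' = (0.4867, 0.4834, 0.7272, 0.0245)
v' = (-1.8680, 0.3800, -1.2360)
ω' = (1.3264, 1.2401, 0.5767)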